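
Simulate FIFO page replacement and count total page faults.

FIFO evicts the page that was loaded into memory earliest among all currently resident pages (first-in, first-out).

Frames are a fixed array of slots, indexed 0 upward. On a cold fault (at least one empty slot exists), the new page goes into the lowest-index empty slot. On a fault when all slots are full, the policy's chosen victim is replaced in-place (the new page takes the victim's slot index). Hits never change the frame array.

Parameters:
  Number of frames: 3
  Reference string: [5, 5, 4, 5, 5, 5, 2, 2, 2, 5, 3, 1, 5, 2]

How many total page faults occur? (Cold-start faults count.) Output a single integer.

Step 0: ref 5 → FAULT, frames=[5,-,-]
Step 1: ref 5 → HIT, frames=[5,-,-]
Step 2: ref 4 → FAULT, frames=[5,4,-]
Step 3: ref 5 → HIT, frames=[5,4,-]
Step 4: ref 5 → HIT, frames=[5,4,-]
Step 5: ref 5 → HIT, frames=[5,4,-]
Step 6: ref 2 → FAULT, frames=[5,4,2]
Step 7: ref 2 → HIT, frames=[5,4,2]
Step 8: ref 2 → HIT, frames=[5,4,2]
Step 9: ref 5 → HIT, frames=[5,4,2]
Step 10: ref 3 → FAULT (evict 5), frames=[3,4,2]
Step 11: ref 1 → FAULT (evict 4), frames=[3,1,2]
Step 12: ref 5 → FAULT (evict 2), frames=[3,1,5]
Step 13: ref 2 → FAULT (evict 3), frames=[2,1,5]
Total faults: 7

Answer: 7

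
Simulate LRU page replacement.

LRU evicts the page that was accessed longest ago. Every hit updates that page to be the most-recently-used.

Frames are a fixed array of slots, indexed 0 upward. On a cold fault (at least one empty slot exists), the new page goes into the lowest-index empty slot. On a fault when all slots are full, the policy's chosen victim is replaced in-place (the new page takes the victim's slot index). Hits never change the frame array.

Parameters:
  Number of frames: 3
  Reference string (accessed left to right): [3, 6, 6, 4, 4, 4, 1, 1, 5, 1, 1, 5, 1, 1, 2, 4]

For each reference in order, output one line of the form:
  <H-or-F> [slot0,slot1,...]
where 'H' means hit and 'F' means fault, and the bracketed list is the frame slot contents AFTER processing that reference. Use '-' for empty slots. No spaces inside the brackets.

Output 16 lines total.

F [3,-,-]
F [3,6,-]
H [3,6,-]
F [3,6,4]
H [3,6,4]
H [3,6,4]
F [1,6,4]
H [1,6,4]
F [1,5,4]
H [1,5,4]
H [1,5,4]
H [1,5,4]
H [1,5,4]
H [1,5,4]
F [1,5,2]
F [1,4,2]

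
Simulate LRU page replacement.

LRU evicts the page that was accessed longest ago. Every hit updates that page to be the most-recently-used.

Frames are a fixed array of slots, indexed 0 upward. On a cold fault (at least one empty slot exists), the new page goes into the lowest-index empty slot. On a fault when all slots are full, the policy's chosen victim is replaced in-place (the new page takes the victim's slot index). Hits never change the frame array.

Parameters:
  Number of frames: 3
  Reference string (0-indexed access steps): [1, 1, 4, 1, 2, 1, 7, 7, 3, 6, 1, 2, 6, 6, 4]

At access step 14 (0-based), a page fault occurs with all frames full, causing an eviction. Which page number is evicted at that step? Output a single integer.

Step 0: ref 1 -> FAULT, frames=[1,-,-]
Step 1: ref 1 -> HIT, frames=[1,-,-]
Step 2: ref 4 -> FAULT, frames=[1,4,-]
Step 3: ref 1 -> HIT, frames=[1,4,-]
Step 4: ref 2 -> FAULT, frames=[1,4,2]
Step 5: ref 1 -> HIT, frames=[1,4,2]
Step 6: ref 7 -> FAULT, evict 4, frames=[1,7,2]
Step 7: ref 7 -> HIT, frames=[1,7,2]
Step 8: ref 3 -> FAULT, evict 2, frames=[1,7,3]
Step 9: ref 6 -> FAULT, evict 1, frames=[6,7,3]
Step 10: ref 1 -> FAULT, evict 7, frames=[6,1,3]
Step 11: ref 2 -> FAULT, evict 3, frames=[6,1,2]
Step 12: ref 6 -> HIT, frames=[6,1,2]
Step 13: ref 6 -> HIT, frames=[6,1,2]
Step 14: ref 4 -> FAULT, evict 1, frames=[6,4,2]
At step 14: evicted page 1

Answer: 1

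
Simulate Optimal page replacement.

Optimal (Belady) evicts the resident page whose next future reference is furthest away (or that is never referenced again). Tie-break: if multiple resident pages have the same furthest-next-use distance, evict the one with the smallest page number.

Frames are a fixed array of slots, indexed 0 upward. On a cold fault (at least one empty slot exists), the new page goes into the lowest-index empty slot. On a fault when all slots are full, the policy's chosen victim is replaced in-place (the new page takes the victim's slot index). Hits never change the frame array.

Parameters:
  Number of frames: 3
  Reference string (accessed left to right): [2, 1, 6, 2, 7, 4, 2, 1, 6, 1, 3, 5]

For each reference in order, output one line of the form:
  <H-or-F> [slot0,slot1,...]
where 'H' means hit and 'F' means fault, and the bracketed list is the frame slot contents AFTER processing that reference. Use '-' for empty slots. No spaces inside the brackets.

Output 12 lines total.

F [2,-,-]
F [2,1,-]
F [2,1,6]
H [2,1,6]
F [2,1,7]
F [2,1,4]
H [2,1,4]
H [2,1,4]
F [6,1,4]
H [6,1,4]
F [6,3,4]
F [6,5,4]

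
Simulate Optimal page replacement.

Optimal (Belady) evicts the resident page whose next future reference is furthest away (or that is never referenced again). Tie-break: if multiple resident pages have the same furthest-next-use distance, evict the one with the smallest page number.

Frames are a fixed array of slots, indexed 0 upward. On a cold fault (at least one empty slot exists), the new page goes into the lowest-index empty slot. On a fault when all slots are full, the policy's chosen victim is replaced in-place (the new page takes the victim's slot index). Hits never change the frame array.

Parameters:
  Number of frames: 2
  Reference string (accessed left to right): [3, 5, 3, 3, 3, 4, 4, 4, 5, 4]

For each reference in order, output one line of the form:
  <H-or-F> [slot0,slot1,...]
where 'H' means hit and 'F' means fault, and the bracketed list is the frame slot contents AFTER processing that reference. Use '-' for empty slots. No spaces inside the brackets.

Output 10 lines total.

F [3,-]
F [3,5]
H [3,5]
H [3,5]
H [3,5]
F [4,5]
H [4,5]
H [4,5]
H [4,5]
H [4,5]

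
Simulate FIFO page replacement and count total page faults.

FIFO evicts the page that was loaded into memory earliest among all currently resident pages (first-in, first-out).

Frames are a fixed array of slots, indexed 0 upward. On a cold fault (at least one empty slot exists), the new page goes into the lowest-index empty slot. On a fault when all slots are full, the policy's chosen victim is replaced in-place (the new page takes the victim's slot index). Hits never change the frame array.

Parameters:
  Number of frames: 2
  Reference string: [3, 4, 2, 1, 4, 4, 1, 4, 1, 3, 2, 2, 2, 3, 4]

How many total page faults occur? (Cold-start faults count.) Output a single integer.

Step 0: ref 3 → FAULT, frames=[3,-]
Step 1: ref 4 → FAULT, frames=[3,4]
Step 2: ref 2 → FAULT (evict 3), frames=[2,4]
Step 3: ref 1 → FAULT (evict 4), frames=[2,1]
Step 4: ref 4 → FAULT (evict 2), frames=[4,1]
Step 5: ref 4 → HIT, frames=[4,1]
Step 6: ref 1 → HIT, frames=[4,1]
Step 7: ref 4 → HIT, frames=[4,1]
Step 8: ref 1 → HIT, frames=[4,1]
Step 9: ref 3 → FAULT (evict 1), frames=[4,3]
Step 10: ref 2 → FAULT (evict 4), frames=[2,3]
Step 11: ref 2 → HIT, frames=[2,3]
Step 12: ref 2 → HIT, frames=[2,3]
Step 13: ref 3 → HIT, frames=[2,3]
Step 14: ref 4 → FAULT (evict 3), frames=[2,4]
Total faults: 8

Answer: 8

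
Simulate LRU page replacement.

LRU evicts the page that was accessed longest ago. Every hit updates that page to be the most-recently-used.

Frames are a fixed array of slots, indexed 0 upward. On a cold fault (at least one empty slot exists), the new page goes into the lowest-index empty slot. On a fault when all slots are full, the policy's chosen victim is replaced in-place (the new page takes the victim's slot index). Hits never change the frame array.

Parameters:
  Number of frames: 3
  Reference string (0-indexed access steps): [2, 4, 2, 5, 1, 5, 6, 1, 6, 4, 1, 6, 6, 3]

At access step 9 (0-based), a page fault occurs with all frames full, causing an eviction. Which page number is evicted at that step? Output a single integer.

Answer: 5

Derivation:
Step 0: ref 2 -> FAULT, frames=[2,-,-]
Step 1: ref 4 -> FAULT, frames=[2,4,-]
Step 2: ref 2 -> HIT, frames=[2,4,-]
Step 3: ref 5 -> FAULT, frames=[2,4,5]
Step 4: ref 1 -> FAULT, evict 4, frames=[2,1,5]
Step 5: ref 5 -> HIT, frames=[2,1,5]
Step 6: ref 6 -> FAULT, evict 2, frames=[6,1,5]
Step 7: ref 1 -> HIT, frames=[6,1,5]
Step 8: ref 6 -> HIT, frames=[6,1,5]
Step 9: ref 4 -> FAULT, evict 5, frames=[6,1,4]
At step 9: evicted page 5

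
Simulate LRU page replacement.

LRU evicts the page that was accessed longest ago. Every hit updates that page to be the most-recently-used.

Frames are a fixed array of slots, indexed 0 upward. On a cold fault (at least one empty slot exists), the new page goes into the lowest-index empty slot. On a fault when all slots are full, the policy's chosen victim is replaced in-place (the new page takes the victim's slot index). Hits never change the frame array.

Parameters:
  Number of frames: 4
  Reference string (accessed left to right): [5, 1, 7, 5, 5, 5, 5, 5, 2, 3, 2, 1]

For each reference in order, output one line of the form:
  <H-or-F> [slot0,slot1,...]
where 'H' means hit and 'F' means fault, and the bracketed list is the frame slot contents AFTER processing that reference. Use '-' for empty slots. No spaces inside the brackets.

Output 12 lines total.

F [5,-,-,-]
F [5,1,-,-]
F [5,1,7,-]
H [5,1,7,-]
H [5,1,7,-]
H [5,1,7,-]
H [5,1,7,-]
H [5,1,7,-]
F [5,1,7,2]
F [5,3,7,2]
H [5,3,7,2]
F [5,3,1,2]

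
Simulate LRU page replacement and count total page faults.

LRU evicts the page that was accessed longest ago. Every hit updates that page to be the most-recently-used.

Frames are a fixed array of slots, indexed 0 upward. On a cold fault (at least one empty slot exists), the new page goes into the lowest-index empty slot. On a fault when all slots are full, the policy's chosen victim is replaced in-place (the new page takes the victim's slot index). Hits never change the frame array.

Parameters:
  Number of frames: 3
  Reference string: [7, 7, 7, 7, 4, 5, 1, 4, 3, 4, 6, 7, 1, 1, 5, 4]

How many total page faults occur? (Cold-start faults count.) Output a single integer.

Answer: 10

Derivation:
Step 0: ref 7 → FAULT, frames=[7,-,-]
Step 1: ref 7 → HIT, frames=[7,-,-]
Step 2: ref 7 → HIT, frames=[7,-,-]
Step 3: ref 7 → HIT, frames=[7,-,-]
Step 4: ref 4 → FAULT, frames=[7,4,-]
Step 5: ref 5 → FAULT, frames=[7,4,5]
Step 6: ref 1 → FAULT (evict 7), frames=[1,4,5]
Step 7: ref 4 → HIT, frames=[1,4,5]
Step 8: ref 3 → FAULT (evict 5), frames=[1,4,3]
Step 9: ref 4 → HIT, frames=[1,4,3]
Step 10: ref 6 → FAULT (evict 1), frames=[6,4,3]
Step 11: ref 7 → FAULT (evict 3), frames=[6,4,7]
Step 12: ref 1 → FAULT (evict 4), frames=[6,1,7]
Step 13: ref 1 → HIT, frames=[6,1,7]
Step 14: ref 5 → FAULT (evict 6), frames=[5,1,7]
Step 15: ref 4 → FAULT (evict 7), frames=[5,1,4]
Total faults: 10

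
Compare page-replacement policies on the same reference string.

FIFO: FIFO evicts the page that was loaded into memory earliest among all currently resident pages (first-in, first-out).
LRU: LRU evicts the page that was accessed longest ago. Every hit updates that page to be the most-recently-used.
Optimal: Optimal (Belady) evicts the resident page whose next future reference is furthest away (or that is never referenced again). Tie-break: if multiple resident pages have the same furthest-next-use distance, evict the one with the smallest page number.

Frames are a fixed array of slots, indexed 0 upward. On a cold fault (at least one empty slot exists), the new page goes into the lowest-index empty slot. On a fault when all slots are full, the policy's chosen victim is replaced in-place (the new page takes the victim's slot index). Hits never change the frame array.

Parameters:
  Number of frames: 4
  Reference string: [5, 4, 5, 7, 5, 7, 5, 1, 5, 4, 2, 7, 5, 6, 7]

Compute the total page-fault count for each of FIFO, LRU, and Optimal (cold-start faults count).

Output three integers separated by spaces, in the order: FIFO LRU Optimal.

Answer: 8 7 6

Derivation:
--- FIFO ---
  step 0: ref 5 -> FAULT, frames=[5,-,-,-] (faults so far: 1)
  step 1: ref 4 -> FAULT, frames=[5,4,-,-] (faults so far: 2)
  step 2: ref 5 -> HIT, frames=[5,4,-,-] (faults so far: 2)
  step 3: ref 7 -> FAULT, frames=[5,4,7,-] (faults so far: 3)
  step 4: ref 5 -> HIT, frames=[5,4,7,-] (faults so far: 3)
  step 5: ref 7 -> HIT, frames=[5,4,7,-] (faults so far: 3)
  step 6: ref 5 -> HIT, frames=[5,4,7,-] (faults so far: 3)
  step 7: ref 1 -> FAULT, frames=[5,4,7,1] (faults so far: 4)
  step 8: ref 5 -> HIT, frames=[5,4,7,1] (faults so far: 4)
  step 9: ref 4 -> HIT, frames=[5,4,7,1] (faults so far: 4)
  step 10: ref 2 -> FAULT, evict 5, frames=[2,4,7,1] (faults so far: 5)
  step 11: ref 7 -> HIT, frames=[2,4,7,1] (faults so far: 5)
  step 12: ref 5 -> FAULT, evict 4, frames=[2,5,7,1] (faults so far: 6)
  step 13: ref 6 -> FAULT, evict 7, frames=[2,5,6,1] (faults so far: 7)
  step 14: ref 7 -> FAULT, evict 1, frames=[2,5,6,7] (faults so far: 8)
  FIFO total faults: 8
--- LRU ---
  step 0: ref 5 -> FAULT, frames=[5,-,-,-] (faults so far: 1)
  step 1: ref 4 -> FAULT, frames=[5,4,-,-] (faults so far: 2)
  step 2: ref 5 -> HIT, frames=[5,4,-,-] (faults so far: 2)
  step 3: ref 7 -> FAULT, frames=[5,4,7,-] (faults so far: 3)
  step 4: ref 5 -> HIT, frames=[5,4,7,-] (faults so far: 3)
  step 5: ref 7 -> HIT, frames=[5,4,7,-] (faults so far: 3)
  step 6: ref 5 -> HIT, frames=[5,4,7,-] (faults so far: 3)
  step 7: ref 1 -> FAULT, frames=[5,4,7,1] (faults so far: 4)
  step 8: ref 5 -> HIT, frames=[5,4,7,1] (faults so far: 4)
  step 9: ref 4 -> HIT, frames=[5,4,7,1] (faults so far: 4)
  step 10: ref 2 -> FAULT, evict 7, frames=[5,4,2,1] (faults so far: 5)
  step 11: ref 7 -> FAULT, evict 1, frames=[5,4,2,7] (faults so far: 6)
  step 12: ref 5 -> HIT, frames=[5,4,2,7] (faults so far: 6)
  step 13: ref 6 -> FAULT, evict 4, frames=[5,6,2,7] (faults so far: 7)
  step 14: ref 7 -> HIT, frames=[5,6,2,7] (faults so far: 7)
  LRU total faults: 7
--- Optimal ---
  step 0: ref 5 -> FAULT, frames=[5,-,-,-] (faults so far: 1)
  step 1: ref 4 -> FAULT, frames=[5,4,-,-] (faults so far: 2)
  step 2: ref 5 -> HIT, frames=[5,4,-,-] (faults so far: 2)
  step 3: ref 7 -> FAULT, frames=[5,4,7,-] (faults so far: 3)
  step 4: ref 5 -> HIT, frames=[5,4,7,-] (faults so far: 3)
  step 5: ref 7 -> HIT, frames=[5,4,7,-] (faults so far: 3)
  step 6: ref 5 -> HIT, frames=[5,4,7,-] (faults so far: 3)
  step 7: ref 1 -> FAULT, frames=[5,4,7,1] (faults so far: 4)
  step 8: ref 5 -> HIT, frames=[5,4,7,1] (faults so far: 4)
  step 9: ref 4 -> HIT, frames=[5,4,7,1] (faults so far: 4)
  step 10: ref 2 -> FAULT, evict 1, frames=[5,4,7,2] (faults so far: 5)
  step 11: ref 7 -> HIT, frames=[5,4,7,2] (faults so far: 5)
  step 12: ref 5 -> HIT, frames=[5,4,7,2] (faults so far: 5)
  step 13: ref 6 -> FAULT, evict 2, frames=[5,4,7,6] (faults so far: 6)
  step 14: ref 7 -> HIT, frames=[5,4,7,6] (faults so far: 6)
  Optimal total faults: 6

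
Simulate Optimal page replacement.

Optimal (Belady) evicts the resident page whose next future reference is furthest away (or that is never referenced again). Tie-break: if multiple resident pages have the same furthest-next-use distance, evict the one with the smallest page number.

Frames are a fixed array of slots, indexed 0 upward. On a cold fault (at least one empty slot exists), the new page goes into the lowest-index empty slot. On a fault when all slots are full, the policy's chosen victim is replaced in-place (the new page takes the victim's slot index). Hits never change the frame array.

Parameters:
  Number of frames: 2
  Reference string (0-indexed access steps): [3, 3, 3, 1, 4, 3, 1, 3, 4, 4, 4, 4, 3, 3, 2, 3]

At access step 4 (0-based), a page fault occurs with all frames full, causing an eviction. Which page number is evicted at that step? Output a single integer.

Answer: 1

Derivation:
Step 0: ref 3 -> FAULT, frames=[3,-]
Step 1: ref 3 -> HIT, frames=[3,-]
Step 2: ref 3 -> HIT, frames=[3,-]
Step 3: ref 1 -> FAULT, frames=[3,1]
Step 4: ref 4 -> FAULT, evict 1, frames=[3,4]
At step 4: evicted page 1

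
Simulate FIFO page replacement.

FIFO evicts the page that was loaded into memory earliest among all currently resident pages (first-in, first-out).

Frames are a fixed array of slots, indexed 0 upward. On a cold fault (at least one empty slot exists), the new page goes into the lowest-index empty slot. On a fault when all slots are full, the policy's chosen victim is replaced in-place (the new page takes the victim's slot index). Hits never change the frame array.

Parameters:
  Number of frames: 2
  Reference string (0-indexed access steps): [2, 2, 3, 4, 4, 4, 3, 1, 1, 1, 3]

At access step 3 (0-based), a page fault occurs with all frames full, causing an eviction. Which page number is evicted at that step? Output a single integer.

Step 0: ref 2 -> FAULT, frames=[2,-]
Step 1: ref 2 -> HIT, frames=[2,-]
Step 2: ref 3 -> FAULT, frames=[2,3]
Step 3: ref 4 -> FAULT, evict 2, frames=[4,3]
At step 3: evicted page 2

Answer: 2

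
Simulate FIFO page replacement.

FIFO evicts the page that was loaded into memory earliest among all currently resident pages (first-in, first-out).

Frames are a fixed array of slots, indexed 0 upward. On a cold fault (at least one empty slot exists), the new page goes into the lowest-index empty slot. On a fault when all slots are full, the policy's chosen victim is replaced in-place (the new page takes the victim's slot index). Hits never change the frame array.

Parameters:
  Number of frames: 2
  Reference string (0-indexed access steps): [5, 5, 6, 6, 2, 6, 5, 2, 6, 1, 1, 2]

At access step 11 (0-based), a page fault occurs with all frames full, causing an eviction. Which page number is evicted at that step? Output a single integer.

Step 0: ref 5 -> FAULT, frames=[5,-]
Step 1: ref 5 -> HIT, frames=[5,-]
Step 2: ref 6 -> FAULT, frames=[5,6]
Step 3: ref 6 -> HIT, frames=[5,6]
Step 4: ref 2 -> FAULT, evict 5, frames=[2,6]
Step 5: ref 6 -> HIT, frames=[2,6]
Step 6: ref 5 -> FAULT, evict 6, frames=[2,5]
Step 7: ref 2 -> HIT, frames=[2,5]
Step 8: ref 6 -> FAULT, evict 2, frames=[6,5]
Step 9: ref 1 -> FAULT, evict 5, frames=[6,1]
Step 10: ref 1 -> HIT, frames=[6,1]
Step 11: ref 2 -> FAULT, evict 6, frames=[2,1]
At step 11: evicted page 6

Answer: 6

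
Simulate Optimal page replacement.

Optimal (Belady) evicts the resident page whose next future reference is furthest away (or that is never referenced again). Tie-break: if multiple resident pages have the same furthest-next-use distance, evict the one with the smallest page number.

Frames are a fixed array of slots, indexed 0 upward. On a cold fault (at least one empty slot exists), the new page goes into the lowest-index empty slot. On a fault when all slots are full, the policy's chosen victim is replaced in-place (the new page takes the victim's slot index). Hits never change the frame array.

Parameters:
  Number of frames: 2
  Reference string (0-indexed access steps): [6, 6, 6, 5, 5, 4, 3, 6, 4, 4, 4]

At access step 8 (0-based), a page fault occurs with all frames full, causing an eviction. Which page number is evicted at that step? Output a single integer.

Answer: 3

Derivation:
Step 0: ref 6 -> FAULT, frames=[6,-]
Step 1: ref 6 -> HIT, frames=[6,-]
Step 2: ref 6 -> HIT, frames=[6,-]
Step 3: ref 5 -> FAULT, frames=[6,5]
Step 4: ref 5 -> HIT, frames=[6,5]
Step 5: ref 4 -> FAULT, evict 5, frames=[6,4]
Step 6: ref 3 -> FAULT, evict 4, frames=[6,3]
Step 7: ref 6 -> HIT, frames=[6,3]
Step 8: ref 4 -> FAULT, evict 3, frames=[6,4]
At step 8: evicted page 3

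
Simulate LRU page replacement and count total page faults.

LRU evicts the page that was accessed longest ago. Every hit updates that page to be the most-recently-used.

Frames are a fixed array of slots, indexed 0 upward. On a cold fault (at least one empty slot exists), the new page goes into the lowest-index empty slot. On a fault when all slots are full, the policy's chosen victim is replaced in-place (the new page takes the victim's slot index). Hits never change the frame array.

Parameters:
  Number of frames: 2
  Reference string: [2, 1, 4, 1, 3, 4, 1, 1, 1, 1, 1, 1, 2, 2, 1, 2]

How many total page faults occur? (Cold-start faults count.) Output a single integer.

Answer: 7

Derivation:
Step 0: ref 2 → FAULT, frames=[2,-]
Step 1: ref 1 → FAULT, frames=[2,1]
Step 2: ref 4 → FAULT (evict 2), frames=[4,1]
Step 3: ref 1 → HIT, frames=[4,1]
Step 4: ref 3 → FAULT (evict 4), frames=[3,1]
Step 5: ref 4 → FAULT (evict 1), frames=[3,4]
Step 6: ref 1 → FAULT (evict 3), frames=[1,4]
Step 7: ref 1 → HIT, frames=[1,4]
Step 8: ref 1 → HIT, frames=[1,4]
Step 9: ref 1 → HIT, frames=[1,4]
Step 10: ref 1 → HIT, frames=[1,4]
Step 11: ref 1 → HIT, frames=[1,4]
Step 12: ref 2 → FAULT (evict 4), frames=[1,2]
Step 13: ref 2 → HIT, frames=[1,2]
Step 14: ref 1 → HIT, frames=[1,2]
Step 15: ref 2 → HIT, frames=[1,2]
Total faults: 7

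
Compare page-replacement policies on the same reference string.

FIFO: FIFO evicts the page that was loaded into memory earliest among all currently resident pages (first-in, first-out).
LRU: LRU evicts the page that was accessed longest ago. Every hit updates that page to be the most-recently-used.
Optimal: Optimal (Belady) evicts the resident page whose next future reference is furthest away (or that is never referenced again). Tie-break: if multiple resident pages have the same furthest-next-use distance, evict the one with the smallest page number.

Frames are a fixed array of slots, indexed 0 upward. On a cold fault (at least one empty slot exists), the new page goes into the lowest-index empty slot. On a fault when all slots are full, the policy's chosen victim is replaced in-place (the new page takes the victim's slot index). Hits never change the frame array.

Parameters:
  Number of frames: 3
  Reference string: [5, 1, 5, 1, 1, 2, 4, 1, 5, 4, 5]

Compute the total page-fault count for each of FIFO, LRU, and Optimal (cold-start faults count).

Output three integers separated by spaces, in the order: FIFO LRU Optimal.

--- FIFO ---
  step 0: ref 5 -> FAULT, frames=[5,-,-] (faults so far: 1)
  step 1: ref 1 -> FAULT, frames=[5,1,-] (faults so far: 2)
  step 2: ref 5 -> HIT, frames=[5,1,-] (faults so far: 2)
  step 3: ref 1 -> HIT, frames=[5,1,-] (faults so far: 2)
  step 4: ref 1 -> HIT, frames=[5,1,-] (faults so far: 2)
  step 5: ref 2 -> FAULT, frames=[5,1,2] (faults so far: 3)
  step 6: ref 4 -> FAULT, evict 5, frames=[4,1,2] (faults so far: 4)
  step 7: ref 1 -> HIT, frames=[4,1,2] (faults so far: 4)
  step 8: ref 5 -> FAULT, evict 1, frames=[4,5,2] (faults so far: 5)
  step 9: ref 4 -> HIT, frames=[4,5,2] (faults so far: 5)
  step 10: ref 5 -> HIT, frames=[4,5,2] (faults so far: 5)
  FIFO total faults: 5
--- LRU ---
  step 0: ref 5 -> FAULT, frames=[5,-,-] (faults so far: 1)
  step 1: ref 1 -> FAULT, frames=[5,1,-] (faults so far: 2)
  step 2: ref 5 -> HIT, frames=[5,1,-] (faults so far: 2)
  step 3: ref 1 -> HIT, frames=[5,1,-] (faults so far: 2)
  step 4: ref 1 -> HIT, frames=[5,1,-] (faults so far: 2)
  step 5: ref 2 -> FAULT, frames=[5,1,2] (faults so far: 3)
  step 6: ref 4 -> FAULT, evict 5, frames=[4,1,2] (faults so far: 4)
  step 7: ref 1 -> HIT, frames=[4,1,2] (faults so far: 4)
  step 8: ref 5 -> FAULT, evict 2, frames=[4,1,5] (faults so far: 5)
  step 9: ref 4 -> HIT, frames=[4,1,5] (faults so far: 5)
  step 10: ref 5 -> HIT, frames=[4,1,5] (faults so far: 5)
  LRU total faults: 5
--- Optimal ---
  step 0: ref 5 -> FAULT, frames=[5,-,-] (faults so far: 1)
  step 1: ref 1 -> FAULT, frames=[5,1,-] (faults so far: 2)
  step 2: ref 5 -> HIT, frames=[5,1,-] (faults so far: 2)
  step 3: ref 1 -> HIT, frames=[5,1,-] (faults so far: 2)
  step 4: ref 1 -> HIT, frames=[5,1,-] (faults so far: 2)
  step 5: ref 2 -> FAULT, frames=[5,1,2] (faults so far: 3)
  step 6: ref 4 -> FAULT, evict 2, frames=[5,1,4] (faults so far: 4)
  step 7: ref 1 -> HIT, frames=[5,1,4] (faults so far: 4)
  step 8: ref 5 -> HIT, frames=[5,1,4] (faults so far: 4)
  step 9: ref 4 -> HIT, frames=[5,1,4] (faults so far: 4)
  step 10: ref 5 -> HIT, frames=[5,1,4] (faults so far: 4)
  Optimal total faults: 4

Answer: 5 5 4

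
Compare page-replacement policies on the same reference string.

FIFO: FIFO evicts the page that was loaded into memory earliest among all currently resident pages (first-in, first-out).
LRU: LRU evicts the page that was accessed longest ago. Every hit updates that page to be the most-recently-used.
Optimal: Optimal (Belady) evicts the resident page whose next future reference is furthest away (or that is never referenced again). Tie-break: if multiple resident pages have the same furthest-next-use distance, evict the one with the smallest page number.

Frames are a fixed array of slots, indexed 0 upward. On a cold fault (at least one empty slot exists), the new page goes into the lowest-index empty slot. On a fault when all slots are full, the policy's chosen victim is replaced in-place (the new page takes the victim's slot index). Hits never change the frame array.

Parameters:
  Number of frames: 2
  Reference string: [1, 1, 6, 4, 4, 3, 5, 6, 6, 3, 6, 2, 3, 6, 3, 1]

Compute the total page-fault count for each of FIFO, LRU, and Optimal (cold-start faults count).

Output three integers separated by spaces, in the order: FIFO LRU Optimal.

--- FIFO ---
  step 0: ref 1 -> FAULT, frames=[1,-] (faults so far: 1)
  step 1: ref 1 -> HIT, frames=[1,-] (faults so far: 1)
  step 2: ref 6 -> FAULT, frames=[1,6] (faults so far: 2)
  step 3: ref 4 -> FAULT, evict 1, frames=[4,6] (faults so far: 3)
  step 4: ref 4 -> HIT, frames=[4,6] (faults so far: 3)
  step 5: ref 3 -> FAULT, evict 6, frames=[4,3] (faults so far: 4)
  step 6: ref 5 -> FAULT, evict 4, frames=[5,3] (faults so far: 5)
  step 7: ref 6 -> FAULT, evict 3, frames=[5,6] (faults so far: 6)
  step 8: ref 6 -> HIT, frames=[5,6] (faults so far: 6)
  step 9: ref 3 -> FAULT, evict 5, frames=[3,6] (faults so far: 7)
  step 10: ref 6 -> HIT, frames=[3,6] (faults so far: 7)
  step 11: ref 2 -> FAULT, evict 6, frames=[3,2] (faults so far: 8)
  step 12: ref 3 -> HIT, frames=[3,2] (faults so far: 8)
  step 13: ref 6 -> FAULT, evict 3, frames=[6,2] (faults so far: 9)
  step 14: ref 3 -> FAULT, evict 2, frames=[6,3] (faults so far: 10)
  step 15: ref 1 -> FAULT, evict 6, frames=[1,3] (faults so far: 11)
  FIFO total faults: 11
--- LRU ---
  step 0: ref 1 -> FAULT, frames=[1,-] (faults so far: 1)
  step 1: ref 1 -> HIT, frames=[1,-] (faults so far: 1)
  step 2: ref 6 -> FAULT, frames=[1,6] (faults so far: 2)
  step 3: ref 4 -> FAULT, evict 1, frames=[4,6] (faults so far: 3)
  step 4: ref 4 -> HIT, frames=[4,6] (faults so far: 3)
  step 5: ref 3 -> FAULT, evict 6, frames=[4,3] (faults so far: 4)
  step 6: ref 5 -> FAULT, evict 4, frames=[5,3] (faults so far: 5)
  step 7: ref 6 -> FAULT, evict 3, frames=[5,6] (faults so far: 6)
  step 8: ref 6 -> HIT, frames=[5,6] (faults so far: 6)
  step 9: ref 3 -> FAULT, evict 5, frames=[3,6] (faults so far: 7)
  step 10: ref 6 -> HIT, frames=[3,6] (faults so far: 7)
  step 11: ref 2 -> FAULT, evict 3, frames=[2,6] (faults so far: 8)
  step 12: ref 3 -> FAULT, evict 6, frames=[2,3] (faults so far: 9)
  step 13: ref 6 -> FAULT, evict 2, frames=[6,3] (faults so far: 10)
  step 14: ref 3 -> HIT, frames=[6,3] (faults so far: 10)
  step 15: ref 1 -> FAULT, evict 6, frames=[1,3] (faults so far: 11)
  LRU total faults: 11
--- Optimal ---
  step 0: ref 1 -> FAULT, frames=[1,-] (faults so far: 1)
  step 1: ref 1 -> HIT, frames=[1,-] (faults so far: 1)
  step 2: ref 6 -> FAULT, frames=[1,6] (faults so far: 2)
  step 3: ref 4 -> FAULT, evict 1, frames=[4,6] (faults so far: 3)
  step 4: ref 4 -> HIT, frames=[4,6] (faults so far: 3)
  step 5: ref 3 -> FAULT, evict 4, frames=[3,6] (faults so far: 4)
  step 6: ref 5 -> FAULT, evict 3, frames=[5,6] (faults so far: 5)
  step 7: ref 6 -> HIT, frames=[5,6] (faults so far: 5)
  step 8: ref 6 -> HIT, frames=[5,6] (faults so far: 5)
  step 9: ref 3 -> FAULT, evict 5, frames=[3,6] (faults so far: 6)
  step 10: ref 6 -> HIT, frames=[3,6] (faults so far: 6)
  step 11: ref 2 -> FAULT, evict 6, frames=[3,2] (faults so far: 7)
  step 12: ref 3 -> HIT, frames=[3,2] (faults so far: 7)
  step 13: ref 6 -> FAULT, evict 2, frames=[3,6] (faults so far: 8)
  step 14: ref 3 -> HIT, frames=[3,6] (faults so far: 8)
  step 15: ref 1 -> FAULT, evict 3, frames=[1,6] (faults so far: 9)
  Optimal total faults: 9

Answer: 11 11 9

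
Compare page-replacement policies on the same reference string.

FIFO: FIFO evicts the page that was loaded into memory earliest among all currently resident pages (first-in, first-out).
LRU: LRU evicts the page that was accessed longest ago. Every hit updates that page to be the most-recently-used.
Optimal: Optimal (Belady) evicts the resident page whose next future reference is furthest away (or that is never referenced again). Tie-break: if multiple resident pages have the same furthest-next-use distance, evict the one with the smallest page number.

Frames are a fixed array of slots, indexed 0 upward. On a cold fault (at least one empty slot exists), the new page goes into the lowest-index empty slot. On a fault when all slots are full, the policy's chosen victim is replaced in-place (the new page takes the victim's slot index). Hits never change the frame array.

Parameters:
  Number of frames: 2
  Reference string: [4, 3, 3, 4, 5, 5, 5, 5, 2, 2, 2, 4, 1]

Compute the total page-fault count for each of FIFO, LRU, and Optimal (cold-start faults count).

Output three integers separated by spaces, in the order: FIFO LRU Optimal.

--- FIFO ---
  step 0: ref 4 -> FAULT, frames=[4,-] (faults so far: 1)
  step 1: ref 3 -> FAULT, frames=[4,3] (faults so far: 2)
  step 2: ref 3 -> HIT, frames=[4,3] (faults so far: 2)
  step 3: ref 4 -> HIT, frames=[4,3] (faults so far: 2)
  step 4: ref 5 -> FAULT, evict 4, frames=[5,3] (faults so far: 3)
  step 5: ref 5 -> HIT, frames=[5,3] (faults so far: 3)
  step 6: ref 5 -> HIT, frames=[5,3] (faults so far: 3)
  step 7: ref 5 -> HIT, frames=[5,3] (faults so far: 3)
  step 8: ref 2 -> FAULT, evict 3, frames=[5,2] (faults so far: 4)
  step 9: ref 2 -> HIT, frames=[5,2] (faults so far: 4)
  step 10: ref 2 -> HIT, frames=[5,2] (faults so far: 4)
  step 11: ref 4 -> FAULT, evict 5, frames=[4,2] (faults so far: 5)
  step 12: ref 1 -> FAULT, evict 2, frames=[4,1] (faults so far: 6)
  FIFO total faults: 6
--- LRU ---
  step 0: ref 4 -> FAULT, frames=[4,-] (faults so far: 1)
  step 1: ref 3 -> FAULT, frames=[4,3] (faults so far: 2)
  step 2: ref 3 -> HIT, frames=[4,3] (faults so far: 2)
  step 3: ref 4 -> HIT, frames=[4,3] (faults so far: 2)
  step 4: ref 5 -> FAULT, evict 3, frames=[4,5] (faults so far: 3)
  step 5: ref 5 -> HIT, frames=[4,5] (faults so far: 3)
  step 6: ref 5 -> HIT, frames=[4,5] (faults so far: 3)
  step 7: ref 5 -> HIT, frames=[4,5] (faults so far: 3)
  step 8: ref 2 -> FAULT, evict 4, frames=[2,5] (faults so far: 4)
  step 9: ref 2 -> HIT, frames=[2,5] (faults so far: 4)
  step 10: ref 2 -> HIT, frames=[2,5] (faults so far: 4)
  step 11: ref 4 -> FAULT, evict 5, frames=[2,4] (faults so far: 5)
  step 12: ref 1 -> FAULT, evict 2, frames=[1,4] (faults so far: 6)
  LRU total faults: 6
--- Optimal ---
  step 0: ref 4 -> FAULT, frames=[4,-] (faults so far: 1)
  step 1: ref 3 -> FAULT, frames=[4,3] (faults so far: 2)
  step 2: ref 3 -> HIT, frames=[4,3] (faults so far: 2)
  step 3: ref 4 -> HIT, frames=[4,3] (faults so far: 2)
  step 4: ref 5 -> FAULT, evict 3, frames=[4,5] (faults so far: 3)
  step 5: ref 5 -> HIT, frames=[4,5] (faults so far: 3)
  step 6: ref 5 -> HIT, frames=[4,5] (faults so far: 3)
  step 7: ref 5 -> HIT, frames=[4,5] (faults so far: 3)
  step 8: ref 2 -> FAULT, evict 5, frames=[4,2] (faults so far: 4)
  step 9: ref 2 -> HIT, frames=[4,2] (faults so far: 4)
  step 10: ref 2 -> HIT, frames=[4,2] (faults so far: 4)
  step 11: ref 4 -> HIT, frames=[4,2] (faults so far: 4)
  step 12: ref 1 -> FAULT, evict 2, frames=[4,1] (faults so far: 5)
  Optimal total faults: 5

Answer: 6 6 5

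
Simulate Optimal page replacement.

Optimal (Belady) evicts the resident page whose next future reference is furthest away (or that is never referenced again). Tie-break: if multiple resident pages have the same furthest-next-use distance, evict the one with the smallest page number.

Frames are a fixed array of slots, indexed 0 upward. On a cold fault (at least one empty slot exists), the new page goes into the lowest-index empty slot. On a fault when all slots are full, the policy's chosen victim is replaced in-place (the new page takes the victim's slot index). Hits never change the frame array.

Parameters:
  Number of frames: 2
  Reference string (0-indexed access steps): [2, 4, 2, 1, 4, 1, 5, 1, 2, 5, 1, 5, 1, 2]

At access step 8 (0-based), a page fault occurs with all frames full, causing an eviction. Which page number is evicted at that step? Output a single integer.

Answer: 1

Derivation:
Step 0: ref 2 -> FAULT, frames=[2,-]
Step 1: ref 4 -> FAULT, frames=[2,4]
Step 2: ref 2 -> HIT, frames=[2,4]
Step 3: ref 1 -> FAULT, evict 2, frames=[1,4]
Step 4: ref 4 -> HIT, frames=[1,4]
Step 5: ref 1 -> HIT, frames=[1,4]
Step 6: ref 5 -> FAULT, evict 4, frames=[1,5]
Step 7: ref 1 -> HIT, frames=[1,5]
Step 8: ref 2 -> FAULT, evict 1, frames=[2,5]
At step 8: evicted page 1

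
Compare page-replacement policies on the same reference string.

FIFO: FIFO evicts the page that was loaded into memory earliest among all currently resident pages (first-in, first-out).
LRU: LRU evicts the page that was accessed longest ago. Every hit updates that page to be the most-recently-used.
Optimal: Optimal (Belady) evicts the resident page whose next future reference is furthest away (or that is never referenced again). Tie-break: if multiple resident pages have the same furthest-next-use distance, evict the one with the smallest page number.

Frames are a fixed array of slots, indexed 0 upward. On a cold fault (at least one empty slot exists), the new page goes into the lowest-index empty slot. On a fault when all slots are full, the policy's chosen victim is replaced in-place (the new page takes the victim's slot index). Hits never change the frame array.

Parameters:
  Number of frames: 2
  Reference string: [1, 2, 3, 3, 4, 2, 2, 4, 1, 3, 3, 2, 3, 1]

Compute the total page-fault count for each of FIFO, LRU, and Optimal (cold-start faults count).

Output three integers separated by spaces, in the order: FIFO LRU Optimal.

Answer: 9 9 7

Derivation:
--- FIFO ---
  step 0: ref 1 -> FAULT, frames=[1,-] (faults so far: 1)
  step 1: ref 2 -> FAULT, frames=[1,2] (faults so far: 2)
  step 2: ref 3 -> FAULT, evict 1, frames=[3,2] (faults so far: 3)
  step 3: ref 3 -> HIT, frames=[3,2] (faults so far: 3)
  step 4: ref 4 -> FAULT, evict 2, frames=[3,4] (faults so far: 4)
  step 5: ref 2 -> FAULT, evict 3, frames=[2,4] (faults so far: 5)
  step 6: ref 2 -> HIT, frames=[2,4] (faults so far: 5)
  step 7: ref 4 -> HIT, frames=[2,4] (faults so far: 5)
  step 8: ref 1 -> FAULT, evict 4, frames=[2,1] (faults so far: 6)
  step 9: ref 3 -> FAULT, evict 2, frames=[3,1] (faults so far: 7)
  step 10: ref 3 -> HIT, frames=[3,1] (faults so far: 7)
  step 11: ref 2 -> FAULT, evict 1, frames=[3,2] (faults so far: 8)
  step 12: ref 3 -> HIT, frames=[3,2] (faults so far: 8)
  step 13: ref 1 -> FAULT, evict 3, frames=[1,2] (faults so far: 9)
  FIFO total faults: 9
--- LRU ---
  step 0: ref 1 -> FAULT, frames=[1,-] (faults so far: 1)
  step 1: ref 2 -> FAULT, frames=[1,2] (faults so far: 2)
  step 2: ref 3 -> FAULT, evict 1, frames=[3,2] (faults so far: 3)
  step 3: ref 3 -> HIT, frames=[3,2] (faults so far: 3)
  step 4: ref 4 -> FAULT, evict 2, frames=[3,4] (faults so far: 4)
  step 5: ref 2 -> FAULT, evict 3, frames=[2,4] (faults so far: 5)
  step 6: ref 2 -> HIT, frames=[2,4] (faults so far: 5)
  step 7: ref 4 -> HIT, frames=[2,4] (faults so far: 5)
  step 8: ref 1 -> FAULT, evict 2, frames=[1,4] (faults so far: 6)
  step 9: ref 3 -> FAULT, evict 4, frames=[1,3] (faults so far: 7)
  step 10: ref 3 -> HIT, frames=[1,3] (faults so far: 7)
  step 11: ref 2 -> FAULT, evict 1, frames=[2,3] (faults so far: 8)
  step 12: ref 3 -> HIT, frames=[2,3] (faults so far: 8)
  step 13: ref 1 -> FAULT, evict 2, frames=[1,3] (faults so far: 9)
  LRU total faults: 9
--- Optimal ---
  step 0: ref 1 -> FAULT, frames=[1,-] (faults so far: 1)
  step 1: ref 2 -> FAULT, frames=[1,2] (faults so far: 2)
  step 2: ref 3 -> FAULT, evict 1, frames=[3,2] (faults so far: 3)
  step 3: ref 3 -> HIT, frames=[3,2] (faults so far: 3)
  step 4: ref 4 -> FAULT, evict 3, frames=[4,2] (faults so far: 4)
  step 5: ref 2 -> HIT, frames=[4,2] (faults so far: 4)
  step 6: ref 2 -> HIT, frames=[4,2] (faults so far: 4)
  step 7: ref 4 -> HIT, frames=[4,2] (faults so far: 4)
  step 8: ref 1 -> FAULT, evict 4, frames=[1,2] (faults so far: 5)
  step 9: ref 3 -> FAULT, evict 1, frames=[3,2] (faults so far: 6)
  step 10: ref 3 -> HIT, frames=[3,2] (faults so far: 6)
  step 11: ref 2 -> HIT, frames=[3,2] (faults so far: 6)
  step 12: ref 3 -> HIT, frames=[3,2] (faults so far: 6)
  step 13: ref 1 -> FAULT, evict 2, frames=[3,1] (faults so far: 7)
  Optimal total faults: 7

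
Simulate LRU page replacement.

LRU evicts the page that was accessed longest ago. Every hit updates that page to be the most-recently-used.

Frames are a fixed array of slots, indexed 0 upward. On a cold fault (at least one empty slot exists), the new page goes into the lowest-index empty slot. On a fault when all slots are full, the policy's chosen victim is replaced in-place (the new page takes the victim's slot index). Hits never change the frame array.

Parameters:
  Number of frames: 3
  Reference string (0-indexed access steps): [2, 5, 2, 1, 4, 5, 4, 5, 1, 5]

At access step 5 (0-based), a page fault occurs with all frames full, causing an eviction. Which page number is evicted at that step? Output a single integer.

Step 0: ref 2 -> FAULT, frames=[2,-,-]
Step 1: ref 5 -> FAULT, frames=[2,5,-]
Step 2: ref 2 -> HIT, frames=[2,5,-]
Step 3: ref 1 -> FAULT, frames=[2,5,1]
Step 4: ref 4 -> FAULT, evict 5, frames=[2,4,1]
Step 5: ref 5 -> FAULT, evict 2, frames=[5,4,1]
At step 5: evicted page 2

Answer: 2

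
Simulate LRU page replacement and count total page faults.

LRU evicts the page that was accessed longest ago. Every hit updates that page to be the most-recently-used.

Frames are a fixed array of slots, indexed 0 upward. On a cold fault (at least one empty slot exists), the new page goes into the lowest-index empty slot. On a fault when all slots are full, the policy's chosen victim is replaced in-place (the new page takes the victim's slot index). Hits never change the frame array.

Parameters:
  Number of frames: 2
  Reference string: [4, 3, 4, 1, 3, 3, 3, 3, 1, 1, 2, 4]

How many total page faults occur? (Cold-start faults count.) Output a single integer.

Answer: 6

Derivation:
Step 0: ref 4 → FAULT, frames=[4,-]
Step 1: ref 3 → FAULT, frames=[4,3]
Step 2: ref 4 → HIT, frames=[4,3]
Step 3: ref 1 → FAULT (evict 3), frames=[4,1]
Step 4: ref 3 → FAULT (evict 4), frames=[3,1]
Step 5: ref 3 → HIT, frames=[3,1]
Step 6: ref 3 → HIT, frames=[3,1]
Step 7: ref 3 → HIT, frames=[3,1]
Step 8: ref 1 → HIT, frames=[3,1]
Step 9: ref 1 → HIT, frames=[3,1]
Step 10: ref 2 → FAULT (evict 3), frames=[2,1]
Step 11: ref 4 → FAULT (evict 1), frames=[2,4]
Total faults: 6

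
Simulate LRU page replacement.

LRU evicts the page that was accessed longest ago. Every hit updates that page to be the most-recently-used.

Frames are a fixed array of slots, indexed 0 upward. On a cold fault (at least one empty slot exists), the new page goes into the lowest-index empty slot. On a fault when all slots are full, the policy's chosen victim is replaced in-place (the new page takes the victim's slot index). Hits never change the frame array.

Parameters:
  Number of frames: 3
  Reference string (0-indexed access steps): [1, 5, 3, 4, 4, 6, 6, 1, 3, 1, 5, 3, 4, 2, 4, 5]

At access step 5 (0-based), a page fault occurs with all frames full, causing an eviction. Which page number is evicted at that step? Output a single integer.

Step 0: ref 1 -> FAULT, frames=[1,-,-]
Step 1: ref 5 -> FAULT, frames=[1,5,-]
Step 2: ref 3 -> FAULT, frames=[1,5,3]
Step 3: ref 4 -> FAULT, evict 1, frames=[4,5,3]
Step 4: ref 4 -> HIT, frames=[4,5,3]
Step 5: ref 6 -> FAULT, evict 5, frames=[4,6,3]
At step 5: evicted page 5

Answer: 5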